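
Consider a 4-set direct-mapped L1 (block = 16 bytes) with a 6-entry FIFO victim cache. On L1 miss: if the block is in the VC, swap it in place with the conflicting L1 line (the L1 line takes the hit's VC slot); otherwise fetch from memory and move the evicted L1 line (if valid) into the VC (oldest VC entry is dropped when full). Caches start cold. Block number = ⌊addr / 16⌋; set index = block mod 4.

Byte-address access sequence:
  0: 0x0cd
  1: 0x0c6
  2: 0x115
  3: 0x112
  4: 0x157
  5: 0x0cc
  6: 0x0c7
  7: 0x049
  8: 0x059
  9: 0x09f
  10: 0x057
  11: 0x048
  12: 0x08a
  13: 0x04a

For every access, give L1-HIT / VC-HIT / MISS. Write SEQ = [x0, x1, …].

SEQ = [MISS, L1-HIT, MISS, L1-HIT, MISS, L1-HIT, L1-HIT, MISS, MISS, MISS, VC-HIT, L1-HIT, MISS, VC-HIT]

  [0] addr=0xcd blk=12 s=0: MISS | VC []
  [1] addr=0xc6 blk=12 s=0: L1-HIT | VC []
  [2] addr=0x115 blk=17 s=1: MISS | VC []
  [3] addr=0x112 blk=17 s=1: L1-HIT | VC []
  [4] addr=0x157 blk=21 s=1: MISS | VC [17]
  [5] addr=0xcc blk=12 s=0: L1-HIT | VC [17]
  [6] addr=0xc7 blk=12 s=0: L1-HIT | VC [17]
  [7] addr=0x49 blk=4 s=0: MISS | VC [17, 12]
  [8] addr=0x59 blk=5 s=1: MISS | VC [17, 12, 21]
  [9] addr=0x9f blk=9 s=1: MISS | VC [17, 12, 21, 5]
  [10] addr=0x57 blk=5 s=1: VC-HIT | VC [17, 12, 21, 9]
  [11] addr=0x48 blk=4 s=0: L1-HIT | VC [17, 12, 21, 9]
  [12] addr=0x8a blk=8 s=0: MISS | VC [17, 12, 21, 9, 4]
  [13] addr=0x4a blk=4 s=0: VC-HIT | VC [17, 12, 21, 9, 8]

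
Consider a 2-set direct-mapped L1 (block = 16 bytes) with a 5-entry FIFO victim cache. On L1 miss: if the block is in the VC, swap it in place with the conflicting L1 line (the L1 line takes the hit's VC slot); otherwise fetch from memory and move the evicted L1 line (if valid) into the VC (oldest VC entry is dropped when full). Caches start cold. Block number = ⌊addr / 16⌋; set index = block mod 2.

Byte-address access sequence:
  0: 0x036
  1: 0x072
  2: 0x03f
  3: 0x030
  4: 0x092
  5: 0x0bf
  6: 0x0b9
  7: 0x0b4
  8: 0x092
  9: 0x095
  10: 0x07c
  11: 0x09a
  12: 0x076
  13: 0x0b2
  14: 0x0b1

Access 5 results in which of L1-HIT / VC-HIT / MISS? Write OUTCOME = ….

OUTCOME = MISS

  [0] addr=0x36 blk=3 s=1: MISS | VC []
  [1] addr=0x72 blk=7 s=1: MISS | VC [3]
  [2] addr=0x3f blk=3 s=1: VC-HIT | VC [7]
  [3] addr=0x30 blk=3 s=1: L1-HIT | VC [7]
  [4] addr=0x92 blk=9 s=1: MISS | VC [7, 3]
  [5] addr=0xbf blk=11 s=1: MISS | VC [7, 3, 9]
  [6] addr=0xb9 blk=11 s=1: L1-HIT | VC [7, 3, 9]
  [7] addr=0xb4 blk=11 s=1: L1-HIT | VC [7, 3, 9]
  [8] addr=0x92 blk=9 s=1: VC-HIT | VC [7, 3, 11]
  [9] addr=0x95 blk=9 s=1: L1-HIT | VC [7, 3, 11]
  [10] addr=0x7c blk=7 s=1: VC-HIT | VC [9, 3, 11]
  [11] addr=0x9a blk=9 s=1: VC-HIT | VC [7, 3, 11]
  [12] addr=0x76 blk=7 s=1: VC-HIT | VC [9, 3, 11]
  [13] addr=0xb2 blk=11 s=1: VC-HIT | VC [9, 3, 7]
  [14] addr=0xb1 blk=11 s=1: L1-HIT | VC [9, 3, 7]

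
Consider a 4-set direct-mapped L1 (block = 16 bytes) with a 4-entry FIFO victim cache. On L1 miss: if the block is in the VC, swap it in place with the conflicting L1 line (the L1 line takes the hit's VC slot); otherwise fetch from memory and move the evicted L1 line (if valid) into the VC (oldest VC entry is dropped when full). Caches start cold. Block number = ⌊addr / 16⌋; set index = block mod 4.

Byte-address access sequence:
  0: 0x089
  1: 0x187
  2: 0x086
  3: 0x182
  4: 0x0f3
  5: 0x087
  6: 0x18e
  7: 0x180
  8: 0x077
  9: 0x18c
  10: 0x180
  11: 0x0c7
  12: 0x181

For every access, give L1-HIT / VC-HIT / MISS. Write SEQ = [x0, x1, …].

#0 0x89→b8/s0 MISS; vc=[]
#1 0x187→b24/s0 MISS; vc=[8]
#2 0x86→b8/s0 VC-HIT; vc=[24]
#3 0x182→b24/s0 VC-HIT; vc=[8]
#4 0xf3→b15/s3 MISS; vc=[8]
#5 0x87→b8/s0 VC-HIT; vc=[24]
#6 0x18e→b24/s0 VC-HIT; vc=[8]
#7 0x180→b24/s0 L1-HIT; vc=[8]
#8 0x77→b7/s3 MISS; vc=[8,15]
#9 0x18c→b24/s0 L1-HIT; vc=[8,15]
#10 0x180→b24/s0 L1-HIT; vc=[8,15]
#11 0xc7→b12/s0 MISS; vc=[8,15,24]
#12 0x181→b24/s0 VC-HIT; vc=[8,15,12]

SEQ = [MISS, MISS, VC-HIT, VC-HIT, MISS, VC-HIT, VC-HIT, L1-HIT, MISS, L1-HIT, L1-HIT, MISS, VC-HIT]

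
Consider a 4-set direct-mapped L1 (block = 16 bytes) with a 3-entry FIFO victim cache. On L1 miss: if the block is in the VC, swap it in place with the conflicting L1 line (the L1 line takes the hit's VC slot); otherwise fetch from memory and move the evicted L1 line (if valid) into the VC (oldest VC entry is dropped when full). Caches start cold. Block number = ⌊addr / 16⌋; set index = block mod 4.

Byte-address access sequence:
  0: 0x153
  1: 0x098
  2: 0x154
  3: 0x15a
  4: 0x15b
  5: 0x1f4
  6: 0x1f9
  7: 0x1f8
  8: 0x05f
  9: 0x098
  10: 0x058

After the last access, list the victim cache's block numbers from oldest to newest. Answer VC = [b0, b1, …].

0: 0x153 (blk 21, set 1) → MISS  vc=[]
1: 0x98 (blk 9, set 1) → MISS  vc=[21]
2: 0x154 (blk 21, set 1) → VC-HIT  vc=[9]
3: 0x15a (blk 21, set 1) → L1-HIT  vc=[9]
4: 0x15b (blk 21, set 1) → L1-HIT  vc=[9]
5: 0x1f4 (blk 31, set 3) → MISS  vc=[9]
6: 0x1f9 (blk 31, set 3) → L1-HIT  vc=[9]
7: 0x1f8 (blk 31, set 3) → L1-HIT  vc=[9]
8: 0x5f (blk 5, set 1) → MISS  vc=[9, 21]
9: 0x98 (blk 9, set 1) → VC-HIT  vc=[5, 21]
10: 0x58 (blk 5, set 1) → VC-HIT  vc=[9, 21]

VC = [9, 21]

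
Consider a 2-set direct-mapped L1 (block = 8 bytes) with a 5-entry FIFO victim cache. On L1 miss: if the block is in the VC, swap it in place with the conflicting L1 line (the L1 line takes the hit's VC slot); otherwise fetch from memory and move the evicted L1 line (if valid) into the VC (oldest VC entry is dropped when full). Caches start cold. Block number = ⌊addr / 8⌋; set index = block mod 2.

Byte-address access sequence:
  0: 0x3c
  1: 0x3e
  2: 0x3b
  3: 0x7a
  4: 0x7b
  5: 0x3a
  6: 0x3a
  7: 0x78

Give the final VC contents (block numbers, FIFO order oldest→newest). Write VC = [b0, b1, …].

VC = [7]

  [0] addr=0x3c blk=7 s=1: MISS | VC []
  [1] addr=0x3e blk=7 s=1: L1-HIT | VC []
  [2] addr=0x3b blk=7 s=1: L1-HIT | VC []
  [3] addr=0x7a blk=15 s=1: MISS | VC [7]
  [4] addr=0x7b blk=15 s=1: L1-HIT | VC [7]
  [5] addr=0x3a blk=7 s=1: VC-HIT | VC [15]
  [6] addr=0x3a blk=7 s=1: L1-HIT | VC [15]
  [7] addr=0x78 blk=15 s=1: VC-HIT | VC [7]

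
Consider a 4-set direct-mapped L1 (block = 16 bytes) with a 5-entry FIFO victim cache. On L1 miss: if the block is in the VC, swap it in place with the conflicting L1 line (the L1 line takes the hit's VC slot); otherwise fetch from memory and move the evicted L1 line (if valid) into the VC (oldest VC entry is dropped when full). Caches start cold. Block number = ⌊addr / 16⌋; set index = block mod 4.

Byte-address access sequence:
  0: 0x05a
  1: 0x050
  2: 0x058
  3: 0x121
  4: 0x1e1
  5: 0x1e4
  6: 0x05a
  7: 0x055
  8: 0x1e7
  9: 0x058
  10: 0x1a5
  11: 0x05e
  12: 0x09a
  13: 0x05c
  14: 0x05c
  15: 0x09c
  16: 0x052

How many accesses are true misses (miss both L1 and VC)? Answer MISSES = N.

#0 0x5a→b5/s1 MISS; vc=[]
#1 0x50→b5/s1 L1-HIT; vc=[]
#2 0x58→b5/s1 L1-HIT; vc=[]
#3 0x121→b18/s2 MISS; vc=[]
#4 0x1e1→b30/s2 MISS; vc=[18]
#5 0x1e4→b30/s2 L1-HIT; vc=[18]
#6 0x5a→b5/s1 L1-HIT; vc=[18]
#7 0x55→b5/s1 L1-HIT; vc=[18]
#8 0x1e7→b30/s2 L1-HIT; vc=[18]
#9 0x58→b5/s1 L1-HIT; vc=[18]
#10 0x1a5→b26/s2 MISS; vc=[18,30]
#11 0x5e→b5/s1 L1-HIT; vc=[18,30]
#12 0x9a→b9/s1 MISS; vc=[18,30,5]
#13 0x5c→b5/s1 VC-HIT; vc=[18,30,9]
#14 0x5c→b5/s1 L1-HIT; vc=[18,30,9]
#15 0x9c→b9/s1 VC-HIT; vc=[18,30,5]
#16 0x52→b5/s1 VC-HIT; vc=[18,30,9]

MISSES = 5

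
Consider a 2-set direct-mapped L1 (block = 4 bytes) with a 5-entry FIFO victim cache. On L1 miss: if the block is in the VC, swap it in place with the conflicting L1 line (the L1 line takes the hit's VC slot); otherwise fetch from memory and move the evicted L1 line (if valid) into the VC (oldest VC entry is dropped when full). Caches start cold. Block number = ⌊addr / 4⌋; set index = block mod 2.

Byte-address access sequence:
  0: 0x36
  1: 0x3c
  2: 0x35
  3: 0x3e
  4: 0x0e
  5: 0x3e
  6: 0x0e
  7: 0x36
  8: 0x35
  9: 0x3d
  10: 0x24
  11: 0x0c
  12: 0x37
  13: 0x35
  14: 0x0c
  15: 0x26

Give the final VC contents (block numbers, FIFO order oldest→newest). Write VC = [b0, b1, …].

VC = [3, 13, 15]

  [0] addr=0x36 blk=13 s=1: MISS | VC []
  [1] addr=0x3c blk=15 s=1: MISS | VC [13]
  [2] addr=0x35 blk=13 s=1: VC-HIT | VC [15]
  [3] addr=0x3e blk=15 s=1: VC-HIT | VC [13]
  [4] addr=0xe blk=3 s=1: MISS | VC [13, 15]
  [5] addr=0x3e blk=15 s=1: VC-HIT | VC [13, 3]
  [6] addr=0xe blk=3 s=1: VC-HIT | VC [13, 15]
  [7] addr=0x36 blk=13 s=1: VC-HIT | VC [3, 15]
  [8] addr=0x35 blk=13 s=1: L1-HIT | VC [3, 15]
  [9] addr=0x3d blk=15 s=1: VC-HIT | VC [3, 13]
  [10] addr=0x24 blk=9 s=1: MISS | VC [3, 13, 15]
  [11] addr=0xc blk=3 s=1: VC-HIT | VC [9, 13, 15]
  [12] addr=0x37 blk=13 s=1: VC-HIT | VC [9, 3, 15]
  [13] addr=0x35 blk=13 s=1: L1-HIT | VC [9, 3, 15]
  [14] addr=0xc blk=3 s=1: VC-HIT | VC [9, 13, 15]
  [15] addr=0x26 blk=9 s=1: VC-HIT | VC [3, 13, 15]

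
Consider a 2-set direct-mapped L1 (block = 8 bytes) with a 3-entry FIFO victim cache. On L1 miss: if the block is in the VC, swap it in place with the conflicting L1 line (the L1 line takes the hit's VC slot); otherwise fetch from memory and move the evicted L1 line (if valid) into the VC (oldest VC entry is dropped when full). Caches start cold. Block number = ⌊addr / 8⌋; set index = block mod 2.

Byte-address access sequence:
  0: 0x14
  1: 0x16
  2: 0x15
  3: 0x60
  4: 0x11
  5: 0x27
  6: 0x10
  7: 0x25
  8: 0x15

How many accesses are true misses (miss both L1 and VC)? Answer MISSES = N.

#0 0x14→b2/s0 MISS; vc=[]
#1 0x16→b2/s0 L1-HIT; vc=[]
#2 0x15→b2/s0 L1-HIT; vc=[]
#3 0x60→b12/s0 MISS; vc=[2]
#4 0x11→b2/s0 VC-HIT; vc=[12]
#5 0x27→b4/s0 MISS; vc=[12,2]
#6 0x10→b2/s0 VC-HIT; vc=[12,4]
#7 0x25→b4/s0 VC-HIT; vc=[12,2]
#8 0x15→b2/s0 VC-HIT; vc=[12,4]

MISSES = 3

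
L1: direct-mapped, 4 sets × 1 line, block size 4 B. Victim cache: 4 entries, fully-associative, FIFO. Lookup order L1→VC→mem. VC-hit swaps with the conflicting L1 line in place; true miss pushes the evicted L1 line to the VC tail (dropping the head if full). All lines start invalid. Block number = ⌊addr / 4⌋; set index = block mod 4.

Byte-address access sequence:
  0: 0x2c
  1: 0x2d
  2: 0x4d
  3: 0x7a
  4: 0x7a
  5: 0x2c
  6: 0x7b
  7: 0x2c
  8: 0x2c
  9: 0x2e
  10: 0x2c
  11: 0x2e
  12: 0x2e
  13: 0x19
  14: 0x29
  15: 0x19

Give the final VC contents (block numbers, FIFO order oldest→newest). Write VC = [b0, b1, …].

VC = [19, 30, 10]

0: 0x2c (blk 11, set 3) → MISS  vc=[]
1: 0x2d (blk 11, set 3) → L1-HIT  vc=[]
2: 0x4d (blk 19, set 3) → MISS  vc=[11]
3: 0x7a (blk 30, set 2) → MISS  vc=[11]
4: 0x7a (blk 30, set 2) → L1-HIT  vc=[11]
5: 0x2c (blk 11, set 3) → VC-HIT  vc=[19]
6: 0x7b (blk 30, set 2) → L1-HIT  vc=[19]
7: 0x2c (blk 11, set 3) → L1-HIT  vc=[19]
8: 0x2c (blk 11, set 3) → L1-HIT  vc=[19]
9: 0x2e (blk 11, set 3) → L1-HIT  vc=[19]
10: 0x2c (blk 11, set 3) → L1-HIT  vc=[19]
11: 0x2e (blk 11, set 3) → L1-HIT  vc=[19]
12: 0x2e (blk 11, set 3) → L1-HIT  vc=[19]
13: 0x19 (blk 6, set 2) → MISS  vc=[19, 30]
14: 0x29 (blk 10, set 2) → MISS  vc=[19, 30, 6]
15: 0x19 (blk 6, set 2) → VC-HIT  vc=[19, 30, 10]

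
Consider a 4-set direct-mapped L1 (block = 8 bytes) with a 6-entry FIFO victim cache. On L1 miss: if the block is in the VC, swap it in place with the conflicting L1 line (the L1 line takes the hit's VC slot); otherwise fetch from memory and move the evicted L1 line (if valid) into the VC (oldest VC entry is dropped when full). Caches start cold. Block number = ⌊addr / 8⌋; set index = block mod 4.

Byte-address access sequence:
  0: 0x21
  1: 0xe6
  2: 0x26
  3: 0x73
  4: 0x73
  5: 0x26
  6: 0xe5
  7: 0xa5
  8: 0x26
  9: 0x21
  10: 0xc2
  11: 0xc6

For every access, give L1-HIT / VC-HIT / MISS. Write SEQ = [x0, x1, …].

SEQ = [MISS, MISS, VC-HIT, MISS, L1-HIT, L1-HIT, VC-HIT, MISS, VC-HIT, L1-HIT, MISS, L1-HIT]

  [0] addr=0x21 blk=4 s=0: MISS | VC []
  [1] addr=0xe6 blk=28 s=0: MISS | VC [4]
  [2] addr=0x26 blk=4 s=0: VC-HIT | VC [28]
  [3] addr=0x73 blk=14 s=2: MISS | VC [28]
  [4] addr=0x73 blk=14 s=2: L1-HIT | VC [28]
  [5] addr=0x26 blk=4 s=0: L1-HIT | VC [28]
  [6] addr=0xe5 blk=28 s=0: VC-HIT | VC [4]
  [7] addr=0xa5 blk=20 s=0: MISS | VC [4, 28]
  [8] addr=0x26 blk=4 s=0: VC-HIT | VC [20, 28]
  [9] addr=0x21 blk=4 s=0: L1-HIT | VC [20, 28]
  [10] addr=0xc2 blk=24 s=0: MISS | VC [20, 28, 4]
  [11] addr=0xc6 blk=24 s=0: L1-HIT | VC [20, 28, 4]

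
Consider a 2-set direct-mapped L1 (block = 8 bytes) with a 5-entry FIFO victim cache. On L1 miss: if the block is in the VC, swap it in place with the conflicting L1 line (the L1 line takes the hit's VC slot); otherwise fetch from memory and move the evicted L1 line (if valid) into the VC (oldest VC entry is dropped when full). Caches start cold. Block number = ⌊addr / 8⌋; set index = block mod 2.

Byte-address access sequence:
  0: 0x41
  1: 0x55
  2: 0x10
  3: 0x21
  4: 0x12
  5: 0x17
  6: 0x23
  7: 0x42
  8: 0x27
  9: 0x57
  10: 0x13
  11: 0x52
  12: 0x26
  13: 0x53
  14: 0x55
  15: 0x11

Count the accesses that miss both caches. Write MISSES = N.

  [0] addr=0x41 blk=8 s=0: MISS | VC []
  [1] addr=0x55 blk=10 s=0: MISS | VC [8]
  [2] addr=0x10 blk=2 s=0: MISS | VC [8, 10]
  [3] addr=0x21 blk=4 s=0: MISS | VC [8, 10, 2]
  [4] addr=0x12 blk=2 s=0: VC-HIT | VC [8, 10, 4]
  [5] addr=0x17 blk=2 s=0: L1-HIT | VC [8, 10, 4]
  [6] addr=0x23 blk=4 s=0: VC-HIT | VC [8, 10, 2]
  [7] addr=0x42 blk=8 s=0: VC-HIT | VC [4, 10, 2]
  [8] addr=0x27 blk=4 s=0: VC-HIT | VC [8, 10, 2]
  [9] addr=0x57 blk=10 s=0: VC-HIT | VC [8, 4, 2]
  [10] addr=0x13 blk=2 s=0: VC-HIT | VC [8, 4, 10]
  [11] addr=0x52 blk=10 s=0: VC-HIT | VC [8, 4, 2]
  [12] addr=0x26 blk=4 s=0: VC-HIT | VC [8, 10, 2]
  [13] addr=0x53 blk=10 s=0: VC-HIT | VC [8, 4, 2]
  [14] addr=0x55 blk=10 s=0: L1-HIT | VC [8, 4, 2]
  [15] addr=0x11 blk=2 s=0: VC-HIT | VC [8, 4, 10]

MISSES = 4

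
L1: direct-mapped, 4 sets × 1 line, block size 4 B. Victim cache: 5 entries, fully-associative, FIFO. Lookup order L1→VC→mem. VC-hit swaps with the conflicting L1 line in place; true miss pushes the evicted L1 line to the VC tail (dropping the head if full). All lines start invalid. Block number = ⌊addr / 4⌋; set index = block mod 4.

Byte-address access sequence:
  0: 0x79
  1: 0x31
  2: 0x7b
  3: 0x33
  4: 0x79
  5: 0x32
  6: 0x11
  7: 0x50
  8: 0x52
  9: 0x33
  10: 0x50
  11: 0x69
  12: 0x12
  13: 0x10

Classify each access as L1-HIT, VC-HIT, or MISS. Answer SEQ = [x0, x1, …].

SEQ = [MISS, MISS, L1-HIT, L1-HIT, L1-HIT, L1-HIT, MISS, MISS, L1-HIT, VC-HIT, VC-HIT, MISS, VC-HIT, L1-HIT]

  [0] addr=0x79 blk=30 s=2: MISS | VC []
  [1] addr=0x31 blk=12 s=0: MISS | VC []
  [2] addr=0x7b blk=30 s=2: L1-HIT | VC []
  [3] addr=0x33 blk=12 s=0: L1-HIT | VC []
  [4] addr=0x79 blk=30 s=2: L1-HIT | VC []
  [5] addr=0x32 blk=12 s=0: L1-HIT | VC []
  [6] addr=0x11 blk=4 s=0: MISS | VC [12]
  [7] addr=0x50 blk=20 s=0: MISS | VC [12, 4]
  [8] addr=0x52 blk=20 s=0: L1-HIT | VC [12, 4]
  [9] addr=0x33 blk=12 s=0: VC-HIT | VC [20, 4]
  [10] addr=0x50 blk=20 s=0: VC-HIT | VC [12, 4]
  [11] addr=0x69 blk=26 s=2: MISS | VC [12, 4, 30]
  [12] addr=0x12 blk=4 s=0: VC-HIT | VC [12, 20, 30]
  [13] addr=0x10 blk=4 s=0: L1-HIT | VC [12, 20, 30]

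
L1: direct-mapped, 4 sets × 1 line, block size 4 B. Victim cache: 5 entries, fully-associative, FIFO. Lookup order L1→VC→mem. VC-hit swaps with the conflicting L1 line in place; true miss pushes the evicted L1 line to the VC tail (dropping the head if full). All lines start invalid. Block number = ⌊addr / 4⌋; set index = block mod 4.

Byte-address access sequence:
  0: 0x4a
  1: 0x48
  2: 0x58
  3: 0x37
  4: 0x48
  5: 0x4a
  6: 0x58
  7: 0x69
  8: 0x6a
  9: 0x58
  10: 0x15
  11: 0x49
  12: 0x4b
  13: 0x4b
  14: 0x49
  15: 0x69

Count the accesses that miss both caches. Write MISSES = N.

MISSES = 5

  [0] addr=0x4a blk=18 s=2: MISS | VC []
  [1] addr=0x48 blk=18 s=2: L1-HIT | VC []
  [2] addr=0x58 blk=22 s=2: MISS | VC [18]
  [3] addr=0x37 blk=13 s=1: MISS | VC [18]
  [4] addr=0x48 blk=18 s=2: VC-HIT | VC [22]
  [5] addr=0x4a blk=18 s=2: L1-HIT | VC [22]
  [6] addr=0x58 blk=22 s=2: VC-HIT | VC [18]
  [7] addr=0x69 blk=26 s=2: MISS | VC [18, 22]
  [8] addr=0x6a blk=26 s=2: L1-HIT | VC [18, 22]
  [9] addr=0x58 blk=22 s=2: VC-HIT | VC [18, 26]
  [10] addr=0x15 blk=5 s=1: MISS | VC [18, 26, 13]
  [11] addr=0x49 blk=18 s=2: VC-HIT | VC [22, 26, 13]
  [12] addr=0x4b blk=18 s=2: L1-HIT | VC [22, 26, 13]
  [13] addr=0x4b blk=18 s=2: L1-HIT | VC [22, 26, 13]
  [14] addr=0x49 blk=18 s=2: L1-HIT | VC [22, 26, 13]
  [15] addr=0x69 blk=26 s=2: VC-HIT | VC [22, 18, 13]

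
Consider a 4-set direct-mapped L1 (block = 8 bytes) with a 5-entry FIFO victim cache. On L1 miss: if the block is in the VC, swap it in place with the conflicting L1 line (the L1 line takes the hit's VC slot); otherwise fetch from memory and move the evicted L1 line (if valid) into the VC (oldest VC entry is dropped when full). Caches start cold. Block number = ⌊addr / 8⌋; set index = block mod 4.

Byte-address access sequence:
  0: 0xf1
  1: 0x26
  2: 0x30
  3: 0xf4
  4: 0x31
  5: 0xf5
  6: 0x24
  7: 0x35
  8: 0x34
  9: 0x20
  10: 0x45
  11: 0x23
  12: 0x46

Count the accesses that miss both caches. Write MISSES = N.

  [0] addr=0xf1 blk=30 s=2: MISS | VC []
  [1] addr=0x26 blk=4 s=0: MISS | VC []
  [2] addr=0x30 blk=6 s=2: MISS | VC [30]
  [3] addr=0xf4 blk=30 s=2: VC-HIT | VC [6]
  [4] addr=0x31 blk=6 s=2: VC-HIT | VC [30]
  [5] addr=0xf5 blk=30 s=2: VC-HIT | VC [6]
  [6] addr=0x24 blk=4 s=0: L1-HIT | VC [6]
  [7] addr=0x35 blk=6 s=2: VC-HIT | VC [30]
  [8] addr=0x34 blk=6 s=2: L1-HIT | VC [30]
  [9] addr=0x20 blk=4 s=0: L1-HIT | VC [30]
  [10] addr=0x45 blk=8 s=0: MISS | VC [30, 4]
  [11] addr=0x23 blk=4 s=0: VC-HIT | VC [30, 8]
  [12] addr=0x46 blk=8 s=0: VC-HIT | VC [30, 4]

MISSES = 4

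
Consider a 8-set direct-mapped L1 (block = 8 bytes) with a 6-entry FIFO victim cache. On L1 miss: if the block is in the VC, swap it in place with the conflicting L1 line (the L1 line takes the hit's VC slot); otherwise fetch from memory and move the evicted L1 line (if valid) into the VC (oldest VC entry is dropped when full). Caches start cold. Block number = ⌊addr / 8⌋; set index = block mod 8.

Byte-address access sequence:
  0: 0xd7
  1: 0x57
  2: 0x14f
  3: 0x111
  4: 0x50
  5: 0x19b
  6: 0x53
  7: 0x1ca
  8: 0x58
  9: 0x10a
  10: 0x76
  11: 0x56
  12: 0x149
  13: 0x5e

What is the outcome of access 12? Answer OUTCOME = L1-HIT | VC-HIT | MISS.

OUTCOME = VC-HIT

#0 0xd7→b26/s2 MISS; vc=[]
#1 0x57→b10/s2 MISS; vc=[26]
#2 0x14f→b41/s1 MISS; vc=[26]
#3 0x111→b34/s2 MISS; vc=[26,10]
#4 0x50→b10/s2 VC-HIT; vc=[26,34]
#5 0x19b→b51/s3 MISS; vc=[26,34]
#6 0x53→b10/s2 L1-HIT; vc=[26,34]
#7 0x1ca→b57/s1 MISS; vc=[26,34,41]
#8 0x58→b11/s3 MISS; vc=[26,34,41,51]
#9 0x10a→b33/s1 MISS; vc=[26,34,41,51,57]
#10 0x76→b14/s6 MISS; vc=[26,34,41,51,57]
#11 0x56→b10/s2 L1-HIT; vc=[26,34,41,51,57]
#12 0x149→b41/s1 VC-HIT; vc=[26,34,33,51,57]
#13 0x5e→b11/s3 L1-HIT; vc=[26,34,33,51,57]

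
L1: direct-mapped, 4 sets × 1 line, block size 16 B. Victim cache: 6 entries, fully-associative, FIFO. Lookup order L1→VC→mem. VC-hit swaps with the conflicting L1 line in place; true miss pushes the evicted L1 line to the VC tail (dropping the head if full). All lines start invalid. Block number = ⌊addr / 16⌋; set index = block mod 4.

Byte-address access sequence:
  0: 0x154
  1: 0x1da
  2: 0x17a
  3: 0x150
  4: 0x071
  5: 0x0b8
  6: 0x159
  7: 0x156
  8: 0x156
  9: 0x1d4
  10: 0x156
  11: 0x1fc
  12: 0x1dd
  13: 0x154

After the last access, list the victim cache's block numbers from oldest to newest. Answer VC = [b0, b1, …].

0: 0x154 (blk 21, set 1) → MISS  vc=[]
1: 0x1da (blk 29, set 1) → MISS  vc=[21]
2: 0x17a (blk 23, set 3) → MISS  vc=[21]
3: 0x150 (blk 21, set 1) → VC-HIT  vc=[29]
4: 0x71 (blk 7, set 3) → MISS  vc=[29, 23]
5: 0xb8 (blk 11, set 3) → MISS  vc=[29, 23, 7]
6: 0x159 (blk 21, set 1) → L1-HIT  vc=[29, 23, 7]
7: 0x156 (blk 21, set 1) → L1-HIT  vc=[29, 23, 7]
8: 0x156 (blk 21, set 1) → L1-HIT  vc=[29, 23, 7]
9: 0x1d4 (blk 29, set 1) → VC-HIT  vc=[21, 23, 7]
10: 0x156 (blk 21, set 1) → VC-HIT  vc=[29, 23, 7]
11: 0x1fc (blk 31, set 3) → MISS  vc=[29, 23, 7, 11]
12: 0x1dd (blk 29, set 1) → VC-HIT  vc=[21, 23, 7, 11]
13: 0x154 (blk 21, set 1) → VC-HIT  vc=[29, 23, 7, 11]

VC = [29, 23, 7, 11]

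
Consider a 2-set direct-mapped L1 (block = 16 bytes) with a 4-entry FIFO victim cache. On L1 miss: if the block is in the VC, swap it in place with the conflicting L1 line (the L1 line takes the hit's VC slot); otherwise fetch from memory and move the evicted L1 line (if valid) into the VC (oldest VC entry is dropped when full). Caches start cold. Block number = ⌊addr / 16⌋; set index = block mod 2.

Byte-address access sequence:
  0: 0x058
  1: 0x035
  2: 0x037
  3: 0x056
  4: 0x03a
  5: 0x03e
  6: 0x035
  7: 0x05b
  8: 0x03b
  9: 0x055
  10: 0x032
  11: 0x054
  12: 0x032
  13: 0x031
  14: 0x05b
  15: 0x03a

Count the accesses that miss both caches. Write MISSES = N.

  [0] addr=0x58 blk=5 s=1: MISS | VC []
  [1] addr=0x35 blk=3 s=1: MISS | VC [5]
  [2] addr=0x37 blk=3 s=1: L1-HIT | VC [5]
  [3] addr=0x56 blk=5 s=1: VC-HIT | VC [3]
  [4] addr=0x3a blk=3 s=1: VC-HIT | VC [5]
  [5] addr=0x3e blk=3 s=1: L1-HIT | VC [5]
  [6] addr=0x35 blk=3 s=1: L1-HIT | VC [5]
  [7] addr=0x5b blk=5 s=1: VC-HIT | VC [3]
  [8] addr=0x3b blk=3 s=1: VC-HIT | VC [5]
  [9] addr=0x55 blk=5 s=1: VC-HIT | VC [3]
  [10] addr=0x32 blk=3 s=1: VC-HIT | VC [5]
  [11] addr=0x54 blk=5 s=1: VC-HIT | VC [3]
  [12] addr=0x32 blk=3 s=1: VC-HIT | VC [5]
  [13] addr=0x31 blk=3 s=1: L1-HIT | VC [5]
  [14] addr=0x5b blk=5 s=1: VC-HIT | VC [3]
  [15] addr=0x3a blk=3 s=1: VC-HIT | VC [5]

MISSES = 2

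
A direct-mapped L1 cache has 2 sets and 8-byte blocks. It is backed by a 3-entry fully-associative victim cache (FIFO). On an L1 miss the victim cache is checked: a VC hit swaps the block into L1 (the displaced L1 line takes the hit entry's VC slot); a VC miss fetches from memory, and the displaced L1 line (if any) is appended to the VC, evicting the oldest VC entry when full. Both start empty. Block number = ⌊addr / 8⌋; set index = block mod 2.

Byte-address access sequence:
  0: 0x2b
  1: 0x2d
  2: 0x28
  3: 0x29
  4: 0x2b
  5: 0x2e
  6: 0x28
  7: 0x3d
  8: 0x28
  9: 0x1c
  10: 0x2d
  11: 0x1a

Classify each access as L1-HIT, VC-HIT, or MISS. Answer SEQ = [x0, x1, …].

#0 0x2b→b5/s1 MISS; vc=[]
#1 0x2d→b5/s1 L1-HIT; vc=[]
#2 0x28→b5/s1 L1-HIT; vc=[]
#3 0x29→b5/s1 L1-HIT; vc=[]
#4 0x2b→b5/s1 L1-HIT; vc=[]
#5 0x2e→b5/s1 L1-HIT; vc=[]
#6 0x28→b5/s1 L1-HIT; vc=[]
#7 0x3d→b7/s1 MISS; vc=[5]
#8 0x28→b5/s1 VC-HIT; vc=[7]
#9 0x1c→b3/s1 MISS; vc=[7,5]
#10 0x2d→b5/s1 VC-HIT; vc=[7,3]
#11 0x1a→b3/s1 VC-HIT; vc=[7,5]

SEQ = [MISS, L1-HIT, L1-HIT, L1-HIT, L1-HIT, L1-HIT, L1-HIT, MISS, VC-HIT, MISS, VC-HIT, VC-HIT]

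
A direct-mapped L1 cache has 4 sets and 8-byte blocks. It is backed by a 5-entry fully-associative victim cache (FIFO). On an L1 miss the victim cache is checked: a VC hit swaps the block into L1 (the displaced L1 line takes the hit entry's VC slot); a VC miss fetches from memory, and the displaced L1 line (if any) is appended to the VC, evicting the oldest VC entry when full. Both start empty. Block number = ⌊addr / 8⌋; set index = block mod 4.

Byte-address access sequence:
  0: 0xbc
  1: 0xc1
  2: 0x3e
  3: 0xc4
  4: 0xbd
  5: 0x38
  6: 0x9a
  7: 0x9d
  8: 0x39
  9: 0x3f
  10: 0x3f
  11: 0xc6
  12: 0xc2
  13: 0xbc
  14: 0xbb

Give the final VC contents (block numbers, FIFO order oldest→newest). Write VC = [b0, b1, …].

#0 0xbc→b23/s3 MISS; vc=[]
#1 0xc1→b24/s0 MISS; vc=[]
#2 0x3e→b7/s3 MISS; vc=[23]
#3 0xc4→b24/s0 L1-HIT; vc=[23]
#4 0xbd→b23/s3 VC-HIT; vc=[7]
#5 0x38→b7/s3 VC-HIT; vc=[23]
#6 0x9a→b19/s3 MISS; vc=[23,7]
#7 0x9d→b19/s3 L1-HIT; vc=[23,7]
#8 0x39→b7/s3 VC-HIT; vc=[23,19]
#9 0x3f→b7/s3 L1-HIT; vc=[23,19]
#10 0x3f→b7/s3 L1-HIT; vc=[23,19]
#11 0xc6→b24/s0 L1-HIT; vc=[23,19]
#12 0xc2→b24/s0 L1-HIT; vc=[23,19]
#13 0xbc→b23/s3 VC-HIT; vc=[7,19]
#14 0xbb→b23/s3 L1-HIT; vc=[7,19]

VC = [7, 19]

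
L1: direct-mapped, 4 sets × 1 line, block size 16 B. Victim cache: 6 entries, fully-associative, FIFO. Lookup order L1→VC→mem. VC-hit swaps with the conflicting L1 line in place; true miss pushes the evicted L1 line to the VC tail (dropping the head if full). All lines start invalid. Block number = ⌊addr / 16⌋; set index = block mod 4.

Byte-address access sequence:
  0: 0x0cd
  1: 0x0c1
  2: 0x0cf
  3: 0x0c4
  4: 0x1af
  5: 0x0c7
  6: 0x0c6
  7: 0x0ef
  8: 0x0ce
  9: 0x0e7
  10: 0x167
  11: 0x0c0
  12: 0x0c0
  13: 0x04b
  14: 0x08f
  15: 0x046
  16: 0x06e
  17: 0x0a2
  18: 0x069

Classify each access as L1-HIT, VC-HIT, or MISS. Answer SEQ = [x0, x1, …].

#0 0xcd→b12/s0 MISS; vc=[]
#1 0xc1→b12/s0 L1-HIT; vc=[]
#2 0xcf→b12/s0 L1-HIT; vc=[]
#3 0xc4→b12/s0 L1-HIT; vc=[]
#4 0x1af→b26/s2 MISS; vc=[]
#5 0xc7→b12/s0 L1-HIT; vc=[]
#6 0xc6→b12/s0 L1-HIT; vc=[]
#7 0xef→b14/s2 MISS; vc=[26]
#8 0xce→b12/s0 L1-HIT; vc=[26]
#9 0xe7→b14/s2 L1-HIT; vc=[26]
#10 0x167→b22/s2 MISS; vc=[26,14]
#11 0xc0→b12/s0 L1-HIT; vc=[26,14]
#12 0xc0→b12/s0 L1-HIT; vc=[26,14]
#13 0x4b→b4/s0 MISS; vc=[26,14,12]
#14 0x8f→b8/s0 MISS; vc=[26,14,12,4]
#15 0x46→b4/s0 VC-HIT; vc=[26,14,12,8]
#16 0x6e→b6/s2 MISS; vc=[26,14,12,8,22]
#17 0xa2→b10/s2 MISS; vc=[26,14,12,8,22,6]
#18 0x69→b6/s2 VC-HIT; vc=[26,14,12,8,22,10]

SEQ = [MISS, L1-HIT, L1-HIT, L1-HIT, MISS, L1-HIT, L1-HIT, MISS, L1-HIT, L1-HIT, MISS, L1-HIT, L1-HIT, MISS, MISS, VC-HIT, MISS, MISS, VC-HIT]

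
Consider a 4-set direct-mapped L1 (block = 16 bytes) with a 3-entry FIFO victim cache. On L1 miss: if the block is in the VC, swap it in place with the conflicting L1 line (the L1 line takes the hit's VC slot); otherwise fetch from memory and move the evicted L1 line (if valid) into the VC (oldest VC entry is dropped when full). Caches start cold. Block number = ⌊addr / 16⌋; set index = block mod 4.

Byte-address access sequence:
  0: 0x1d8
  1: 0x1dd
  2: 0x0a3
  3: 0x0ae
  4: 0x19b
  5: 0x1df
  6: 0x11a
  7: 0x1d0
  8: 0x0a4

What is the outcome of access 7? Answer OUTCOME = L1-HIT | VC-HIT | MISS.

OUTCOME = VC-HIT

#0 0x1d8→b29/s1 MISS; vc=[]
#1 0x1dd→b29/s1 L1-HIT; vc=[]
#2 0xa3→b10/s2 MISS; vc=[]
#3 0xae→b10/s2 L1-HIT; vc=[]
#4 0x19b→b25/s1 MISS; vc=[29]
#5 0x1df→b29/s1 VC-HIT; vc=[25]
#6 0x11a→b17/s1 MISS; vc=[25,29]
#7 0x1d0→b29/s1 VC-HIT; vc=[25,17]
#8 0xa4→b10/s2 L1-HIT; vc=[25,17]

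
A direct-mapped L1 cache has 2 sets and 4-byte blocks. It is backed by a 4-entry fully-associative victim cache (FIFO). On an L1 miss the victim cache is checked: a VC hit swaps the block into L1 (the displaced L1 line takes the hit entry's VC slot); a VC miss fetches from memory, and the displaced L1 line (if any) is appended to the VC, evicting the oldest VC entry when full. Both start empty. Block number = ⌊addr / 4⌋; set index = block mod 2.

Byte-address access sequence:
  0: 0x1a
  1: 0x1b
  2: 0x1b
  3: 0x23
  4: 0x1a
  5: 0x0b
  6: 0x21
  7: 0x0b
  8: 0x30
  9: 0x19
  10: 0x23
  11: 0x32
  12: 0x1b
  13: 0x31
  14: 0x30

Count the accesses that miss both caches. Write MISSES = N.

MISSES = 4

0: 0x1a (blk 6, set 0) → MISS  vc=[]
1: 0x1b (blk 6, set 0) → L1-HIT  vc=[]
2: 0x1b (blk 6, set 0) → L1-HIT  vc=[]
3: 0x23 (blk 8, set 0) → MISS  vc=[6]
4: 0x1a (blk 6, set 0) → VC-HIT  vc=[8]
5: 0xb (blk 2, set 0) → MISS  vc=[8, 6]
6: 0x21 (blk 8, set 0) → VC-HIT  vc=[2, 6]
7: 0xb (blk 2, set 0) → VC-HIT  vc=[8, 6]
8: 0x30 (blk 12, set 0) → MISS  vc=[8, 6, 2]
9: 0x19 (blk 6, set 0) → VC-HIT  vc=[8, 12, 2]
10: 0x23 (blk 8, set 0) → VC-HIT  vc=[6, 12, 2]
11: 0x32 (blk 12, set 0) → VC-HIT  vc=[6, 8, 2]
12: 0x1b (blk 6, set 0) → VC-HIT  vc=[12, 8, 2]
13: 0x31 (blk 12, set 0) → VC-HIT  vc=[6, 8, 2]
14: 0x30 (blk 12, set 0) → L1-HIT  vc=[6, 8, 2]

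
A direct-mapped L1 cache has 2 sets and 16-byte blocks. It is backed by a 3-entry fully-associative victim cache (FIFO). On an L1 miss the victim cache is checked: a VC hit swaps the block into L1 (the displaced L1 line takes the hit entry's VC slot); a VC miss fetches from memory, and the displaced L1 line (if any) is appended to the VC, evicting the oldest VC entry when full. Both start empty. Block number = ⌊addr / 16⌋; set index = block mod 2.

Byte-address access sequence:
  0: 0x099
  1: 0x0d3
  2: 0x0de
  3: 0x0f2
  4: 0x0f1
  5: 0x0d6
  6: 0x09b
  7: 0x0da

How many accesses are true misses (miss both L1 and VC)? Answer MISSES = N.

  [0] addr=0x99 blk=9 s=1: MISS | VC []
  [1] addr=0xd3 blk=13 s=1: MISS | VC [9]
  [2] addr=0xde blk=13 s=1: L1-HIT | VC [9]
  [3] addr=0xf2 blk=15 s=1: MISS | VC [9, 13]
  [4] addr=0xf1 blk=15 s=1: L1-HIT | VC [9, 13]
  [5] addr=0xd6 blk=13 s=1: VC-HIT | VC [9, 15]
  [6] addr=0x9b blk=9 s=1: VC-HIT | VC [13, 15]
  [7] addr=0xda blk=13 s=1: VC-HIT | VC [9, 15]

MISSES = 3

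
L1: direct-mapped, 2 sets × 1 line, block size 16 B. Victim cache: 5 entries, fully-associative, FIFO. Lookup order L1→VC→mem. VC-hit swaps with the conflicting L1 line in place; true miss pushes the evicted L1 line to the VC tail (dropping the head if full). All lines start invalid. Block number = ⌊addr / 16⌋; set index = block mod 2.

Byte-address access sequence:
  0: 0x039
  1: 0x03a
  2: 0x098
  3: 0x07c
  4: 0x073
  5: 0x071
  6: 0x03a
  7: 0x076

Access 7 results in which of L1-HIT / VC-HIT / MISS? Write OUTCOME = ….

OUTCOME = VC-HIT

0: 0x39 (blk 3, set 1) → MISS  vc=[]
1: 0x3a (blk 3, set 1) → L1-HIT  vc=[]
2: 0x98 (blk 9, set 1) → MISS  vc=[3]
3: 0x7c (blk 7, set 1) → MISS  vc=[3, 9]
4: 0x73 (blk 7, set 1) → L1-HIT  vc=[3, 9]
5: 0x71 (blk 7, set 1) → L1-HIT  vc=[3, 9]
6: 0x3a (blk 3, set 1) → VC-HIT  vc=[7, 9]
7: 0x76 (blk 7, set 1) → VC-HIT  vc=[3, 9]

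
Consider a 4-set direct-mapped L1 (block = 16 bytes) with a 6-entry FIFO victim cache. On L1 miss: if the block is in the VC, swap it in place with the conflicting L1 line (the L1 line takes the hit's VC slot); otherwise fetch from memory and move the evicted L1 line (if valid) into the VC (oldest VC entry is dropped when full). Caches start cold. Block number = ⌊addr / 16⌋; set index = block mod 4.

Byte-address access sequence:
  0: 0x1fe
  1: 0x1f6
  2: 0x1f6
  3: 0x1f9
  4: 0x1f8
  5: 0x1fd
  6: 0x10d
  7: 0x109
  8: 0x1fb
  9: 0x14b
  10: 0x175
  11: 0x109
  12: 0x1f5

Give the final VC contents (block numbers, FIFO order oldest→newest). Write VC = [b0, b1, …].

  [0] addr=0x1fe blk=31 s=3: MISS | VC []
  [1] addr=0x1f6 blk=31 s=3: L1-HIT | VC []
  [2] addr=0x1f6 blk=31 s=3: L1-HIT | VC []
  [3] addr=0x1f9 blk=31 s=3: L1-HIT | VC []
  [4] addr=0x1f8 blk=31 s=3: L1-HIT | VC []
  [5] addr=0x1fd blk=31 s=3: L1-HIT | VC []
  [6] addr=0x10d blk=16 s=0: MISS | VC []
  [7] addr=0x109 blk=16 s=0: L1-HIT | VC []
  [8] addr=0x1fb blk=31 s=3: L1-HIT | VC []
  [9] addr=0x14b blk=20 s=0: MISS | VC [16]
  [10] addr=0x175 blk=23 s=3: MISS | VC [16, 31]
  [11] addr=0x109 blk=16 s=0: VC-HIT | VC [20, 31]
  [12] addr=0x1f5 blk=31 s=3: VC-HIT | VC [20, 23]

VC = [20, 23]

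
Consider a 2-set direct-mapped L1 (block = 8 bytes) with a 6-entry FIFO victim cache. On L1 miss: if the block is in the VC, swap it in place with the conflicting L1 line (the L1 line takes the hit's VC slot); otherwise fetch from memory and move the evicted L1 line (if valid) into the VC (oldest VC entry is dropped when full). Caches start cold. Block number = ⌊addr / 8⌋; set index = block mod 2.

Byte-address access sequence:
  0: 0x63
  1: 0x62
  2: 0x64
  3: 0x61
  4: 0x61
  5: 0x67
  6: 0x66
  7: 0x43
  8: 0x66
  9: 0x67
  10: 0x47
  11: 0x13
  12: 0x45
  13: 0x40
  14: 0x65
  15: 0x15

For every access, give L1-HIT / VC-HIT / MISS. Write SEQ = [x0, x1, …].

#0 0x63→b12/s0 MISS; vc=[]
#1 0x62→b12/s0 L1-HIT; vc=[]
#2 0x64→b12/s0 L1-HIT; vc=[]
#3 0x61→b12/s0 L1-HIT; vc=[]
#4 0x61→b12/s0 L1-HIT; vc=[]
#5 0x67→b12/s0 L1-HIT; vc=[]
#6 0x66→b12/s0 L1-HIT; vc=[]
#7 0x43→b8/s0 MISS; vc=[12]
#8 0x66→b12/s0 VC-HIT; vc=[8]
#9 0x67→b12/s0 L1-HIT; vc=[8]
#10 0x47→b8/s0 VC-HIT; vc=[12]
#11 0x13→b2/s0 MISS; vc=[12,8]
#12 0x45→b8/s0 VC-HIT; vc=[12,2]
#13 0x40→b8/s0 L1-HIT; vc=[12,2]
#14 0x65→b12/s0 VC-HIT; vc=[8,2]
#15 0x15→b2/s0 VC-HIT; vc=[8,12]

SEQ = [MISS, L1-HIT, L1-HIT, L1-HIT, L1-HIT, L1-HIT, L1-HIT, MISS, VC-HIT, L1-HIT, VC-HIT, MISS, VC-HIT, L1-HIT, VC-HIT, VC-HIT]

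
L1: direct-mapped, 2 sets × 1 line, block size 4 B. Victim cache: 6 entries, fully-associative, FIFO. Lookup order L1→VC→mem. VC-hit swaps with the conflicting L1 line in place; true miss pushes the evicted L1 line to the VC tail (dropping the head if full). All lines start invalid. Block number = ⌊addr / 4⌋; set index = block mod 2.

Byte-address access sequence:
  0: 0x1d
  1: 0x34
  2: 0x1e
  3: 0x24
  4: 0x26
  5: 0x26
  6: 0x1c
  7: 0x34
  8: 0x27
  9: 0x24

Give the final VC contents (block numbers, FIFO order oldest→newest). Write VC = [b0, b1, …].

#0 0x1d→b7/s1 MISS; vc=[]
#1 0x34→b13/s1 MISS; vc=[7]
#2 0x1e→b7/s1 VC-HIT; vc=[13]
#3 0x24→b9/s1 MISS; vc=[13,7]
#4 0x26→b9/s1 L1-HIT; vc=[13,7]
#5 0x26→b9/s1 L1-HIT; vc=[13,7]
#6 0x1c→b7/s1 VC-HIT; vc=[13,9]
#7 0x34→b13/s1 VC-HIT; vc=[7,9]
#8 0x27→b9/s1 VC-HIT; vc=[7,13]
#9 0x24→b9/s1 L1-HIT; vc=[7,13]

VC = [7, 13]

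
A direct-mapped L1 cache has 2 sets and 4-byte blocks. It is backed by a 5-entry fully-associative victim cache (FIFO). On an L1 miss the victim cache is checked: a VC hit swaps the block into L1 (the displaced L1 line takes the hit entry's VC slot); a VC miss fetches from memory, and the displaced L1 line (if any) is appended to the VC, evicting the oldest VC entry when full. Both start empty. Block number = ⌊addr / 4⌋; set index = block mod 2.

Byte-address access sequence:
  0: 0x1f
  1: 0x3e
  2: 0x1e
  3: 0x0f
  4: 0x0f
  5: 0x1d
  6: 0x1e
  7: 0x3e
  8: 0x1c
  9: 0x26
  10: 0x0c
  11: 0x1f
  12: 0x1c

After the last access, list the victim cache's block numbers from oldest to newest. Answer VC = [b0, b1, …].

VC = [15, 9, 3]

  [0] addr=0x1f blk=7 s=1: MISS | VC []
  [1] addr=0x3e blk=15 s=1: MISS | VC [7]
  [2] addr=0x1e blk=7 s=1: VC-HIT | VC [15]
  [3] addr=0xf blk=3 s=1: MISS | VC [15, 7]
  [4] addr=0xf blk=3 s=1: L1-HIT | VC [15, 7]
  [5] addr=0x1d blk=7 s=1: VC-HIT | VC [15, 3]
  [6] addr=0x1e blk=7 s=1: L1-HIT | VC [15, 3]
  [7] addr=0x3e blk=15 s=1: VC-HIT | VC [7, 3]
  [8] addr=0x1c blk=7 s=1: VC-HIT | VC [15, 3]
  [9] addr=0x26 blk=9 s=1: MISS | VC [15, 3, 7]
  [10] addr=0xc blk=3 s=1: VC-HIT | VC [15, 9, 7]
  [11] addr=0x1f blk=7 s=1: VC-HIT | VC [15, 9, 3]
  [12] addr=0x1c blk=7 s=1: L1-HIT | VC [15, 9, 3]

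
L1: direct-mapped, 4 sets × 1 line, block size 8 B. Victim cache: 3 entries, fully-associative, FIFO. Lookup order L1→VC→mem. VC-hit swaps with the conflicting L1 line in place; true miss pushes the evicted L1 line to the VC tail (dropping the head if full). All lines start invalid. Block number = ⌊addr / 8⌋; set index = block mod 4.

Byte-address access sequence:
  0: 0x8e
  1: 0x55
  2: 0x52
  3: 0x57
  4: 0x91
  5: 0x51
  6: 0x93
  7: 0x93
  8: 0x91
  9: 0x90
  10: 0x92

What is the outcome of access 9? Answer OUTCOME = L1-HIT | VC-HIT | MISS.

OUTCOME = L1-HIT

  [0] addr=0x8e blk=17 s=1: MISS | VC []
  [1] addr=0x55 blk=10 s=2: MISS | VC []
  [2] addr=0x52 blk=10 s=2: L1-HIT | VC []
  [3] addr=0x57 blk=10 s=2: L1-HIT | VC []
  [4] addr=0x91 blk=18 s=2: MISS | VC [10]
  [5] addr=0x51 blk=10 s=2: VC-HIT | VC [18]
  [6] addr=0x93 blk=18 s=2: VC-HIT | VC [10]
  [7] addr=0x93 blk=18 s=2: L1-HIT | VC [10]
  [8] addr=0x91 blk=18 s=2: L1-HIT | VC [10]
  [9] addr=0x90 blk=18 s=2: L1-HIT | VC [10]
  [10] addr=0x92 blk=18 s=2: L1-HIT | VC [10]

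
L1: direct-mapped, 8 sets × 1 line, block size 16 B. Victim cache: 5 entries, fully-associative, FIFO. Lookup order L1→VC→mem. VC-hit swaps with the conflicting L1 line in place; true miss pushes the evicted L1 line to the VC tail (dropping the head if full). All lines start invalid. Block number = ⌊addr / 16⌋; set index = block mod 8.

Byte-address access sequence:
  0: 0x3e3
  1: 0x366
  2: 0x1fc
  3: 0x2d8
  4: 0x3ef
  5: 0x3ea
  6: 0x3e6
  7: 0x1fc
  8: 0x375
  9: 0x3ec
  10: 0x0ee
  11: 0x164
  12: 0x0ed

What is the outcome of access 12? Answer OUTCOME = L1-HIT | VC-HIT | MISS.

OUTCOME = VC-HIT

0: 0x3e3 (blk 62, set 6) → MISS  vc=[]
1: 0x366 (blk 54, set 6) → MISS  vc=[62]
2: 0x1fc (blk 31, set 7) → MISS  vc=[62]
3: 0x2d8 (blk 45, set 5) → MISS  vc=[62]
4: 0x3ef (blk 62, set 6) → VC-HIT  vc=[54]
5: 0x3ea (blk 62, set 6) → L1-HIT  vc=[54]
6: 0x3e6 (blk 62, set 6) → L1-HIT  vc=[54]
7: 0x1fc (blk 31, set 7) → L1-HIT  vc=[54]
8: 0x375 (blk 55, set 7) → MISS  vc=[54, 31]
9: 0x3ec (blk 62, set 6) → L1-HIT  vc=[54, 31]
10: 0xee (blk 14, set 6) → MISS  vc=[54, 31, 62]
11: 0x164 (blk 22, set 6) → MISS  vc=[54, 31, 62, 14]
12: 0xed (blk 14, set 6) → VC-HIT  vc=[54, 31, 62, 22]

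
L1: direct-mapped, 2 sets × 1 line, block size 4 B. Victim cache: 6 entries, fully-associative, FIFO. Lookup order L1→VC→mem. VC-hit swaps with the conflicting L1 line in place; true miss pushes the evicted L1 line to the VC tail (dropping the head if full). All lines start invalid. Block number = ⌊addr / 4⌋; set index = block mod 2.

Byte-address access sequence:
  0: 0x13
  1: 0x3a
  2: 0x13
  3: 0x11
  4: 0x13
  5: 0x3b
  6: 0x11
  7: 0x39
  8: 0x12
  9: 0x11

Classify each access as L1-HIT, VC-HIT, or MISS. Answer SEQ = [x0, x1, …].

#0 0x13→b4/s0 MISS; vc=[]
#1 0x3a→b14/s0 MISS; vc=[4]
#2 0x13→b4/s0 VC-HIT; vc=[14]
#3 0x11→b4/s0 L1-HIT; vc=[14]
#4 0x13→b4/s0 L1-HIT; vc=[14]
#5 0x3b→b14/s0 VC-HIT; vc=[4]
#6 0x11→b4/s0 VC-HIT; vc=[14]
#7 0x39→b14/s0 VC-HIT; vc=[4]
#8 0x12→b4/s0 VC-HIT; vc=[14]
#9 0x11→b4/s0 L1-HIT; vc=[14]

SEQ = [MISS, MISS, VC-HIT, L1-HIT, L1-HIT, VC-HIT, VC-HIT, VC-HIT, VC-HIT, L1-HIT]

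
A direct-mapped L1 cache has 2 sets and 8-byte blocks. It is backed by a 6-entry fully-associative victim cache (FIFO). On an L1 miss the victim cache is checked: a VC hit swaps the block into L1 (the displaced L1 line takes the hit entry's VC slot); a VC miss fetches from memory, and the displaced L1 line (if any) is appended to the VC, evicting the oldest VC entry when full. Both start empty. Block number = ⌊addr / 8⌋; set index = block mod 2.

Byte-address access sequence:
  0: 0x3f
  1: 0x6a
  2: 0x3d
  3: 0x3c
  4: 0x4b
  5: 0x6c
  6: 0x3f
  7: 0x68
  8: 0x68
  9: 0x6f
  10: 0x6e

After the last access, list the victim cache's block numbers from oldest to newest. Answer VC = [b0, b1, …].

VC = [9, 7]

  [0] addr=0x3f blk=7 s=1: MISS | VC []
  [1] addr=0x6a blk=13 s=1: MISS | VC [7]
  [2] addr=0x3d blk=7 s=1: VC-HIT | VC [13]
  [3] addr=0x3c blk=7 s=1: L1-HIT | VC [13]
  [4] addr=0x4b blk=9 s=1: MISS | VC [13, 7]
  [5] addr=0x6c blk=13 s=1: VC-HIT | VC [9, 7]
  [6] addr=0x3f blk=7 s=1: VC-HIT | VC [9, 13]
  [7] addr=0x68 blk=13 s=1: VC-HIT | VC [9, 7]
  [8] addr=0x68 blk=13 s=1: L1-HIT | VC [9, 7]
  [9] addr=0x6f blk=13 s=1: L1-HIT | VC [9, 7]
  [10] addr=0x6e blk=13 s=1: L1-HIT | VC [9, 7]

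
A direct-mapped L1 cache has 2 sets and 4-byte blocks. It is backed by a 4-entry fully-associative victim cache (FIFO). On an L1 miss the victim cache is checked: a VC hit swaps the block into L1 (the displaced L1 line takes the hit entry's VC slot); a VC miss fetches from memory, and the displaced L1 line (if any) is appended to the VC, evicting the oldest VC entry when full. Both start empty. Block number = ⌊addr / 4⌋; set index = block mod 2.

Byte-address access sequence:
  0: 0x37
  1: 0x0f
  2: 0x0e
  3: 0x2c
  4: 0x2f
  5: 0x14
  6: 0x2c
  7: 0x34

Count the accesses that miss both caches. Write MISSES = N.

MISSES = 4

0: 0x37 (blk 13, set 1) → MISS  vc=[]
1: 0xf (blk 3, set 1) → MISS  vc=[13]
2: 0xe (blk 3, set 1) → L1-HIT  vc=[13]
3: 0x2c (blk 11, set 1) → MISS  vc=[13, 3]
4: 0x2f (blk 11, set 1) → L1-HIT  vc=[13, 3]
5: 0x14 (blk 5, set 1) → MISS  vc=[13, 3, 11]
6: 0x2c (blk 11, set 1) → VC-HIT  vc=[13, 3, 5]
7: 0x34 (blk 13, set 1) → VC-HIT  vc=[11, 3, 5]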